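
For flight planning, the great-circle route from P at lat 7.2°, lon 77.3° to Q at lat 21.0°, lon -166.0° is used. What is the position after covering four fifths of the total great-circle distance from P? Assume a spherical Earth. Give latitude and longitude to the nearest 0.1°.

≈ lat 25.9°, lon 170.2°

The haversine formula gives a central angle δ ≈ 1.951 rad (111.8°) between the endpoints.
Interpolate at f = 4/5 with slerp weights a = sin((1−f)δ)/sin δ ≈ 0.410, b = sin(fδ)/sin δ ≈ 1.077.
p = a·p₁ + b·p₂ ≈ (-0.886, 0.153, 0.437); φ = arcsin(p_z) ≈ 25.93°, λ = atan2(p_y, p_x) ≈ 170.19°.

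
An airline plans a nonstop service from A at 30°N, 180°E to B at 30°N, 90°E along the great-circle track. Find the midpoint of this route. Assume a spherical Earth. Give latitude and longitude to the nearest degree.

≈ 39°N, 135°E

Convert each endpoint to a unit vector on the sphere (x = cos φ cos λ, y = cos φ sin λ, z = sin φ).
The central angle between the endpoints is δ = arccos(p₁·p₂) ≈ 1.318 rad (75.5°).
Interpolate at f = 1/2 with slerp weights a = sin((1−f)δ)/sin δ ≈ 0.632, b = sin(fδ)/sin δ ≈ 0.632.
p = a·p₁ + b·p₂ ≈ (-0.548, 0.548, 0.632); φ = arcsin(p_z) ≈ 39.23°, λ = atan2(p_y, p_x) ≈ 135.00°.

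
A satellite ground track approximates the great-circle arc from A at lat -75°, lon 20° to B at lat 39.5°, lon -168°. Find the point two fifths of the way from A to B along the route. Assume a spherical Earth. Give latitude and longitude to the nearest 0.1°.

The haversine formula gives a central angle δ ≈ 2.519 rad (144.3°) between the endpoints.
Interpolate at f = 2/5 with slerp weights a = sin((1−f)δ)/sin δ ≈ 1.711, b = sin(fδ)/sin δ ≈ 1.449.
p = a·p₁ + b·p₂ ≈ (-0.678, -0.081, -0.731); φ = arcsin(p_z) ≈ -46.96°, λ = atan2(p_y, p_x) ≈ -173.18°.

≈ lat -47.0°, lon -173.2°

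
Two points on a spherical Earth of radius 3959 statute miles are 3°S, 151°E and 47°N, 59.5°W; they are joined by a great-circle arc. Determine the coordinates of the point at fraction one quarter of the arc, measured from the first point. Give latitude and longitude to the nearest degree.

Convert each endpoint to a unit vector on the sphere (x = cos φ cos λ, y = cos φ sin λ, z = sin φ).
The central angle between the endpoints is δ = arccos(p₁·p₂) ≈ 2.246 rad (128.7°).
Interpolate at f = 1/4 with slerp weights a = sin((1−f)δ)/sin δ ≈ 1.273, b = sin(fδ)/sin δ ≈ 0.682.
p = a·p₁ + b·p₂ ≈ (-0.876, 0.215, 0.432); φ = arcsin(p_z) ≈ 25.61°, λ = atan2(p_y, p_x) ≈ 166.18°.

≈ 26°N, 166°E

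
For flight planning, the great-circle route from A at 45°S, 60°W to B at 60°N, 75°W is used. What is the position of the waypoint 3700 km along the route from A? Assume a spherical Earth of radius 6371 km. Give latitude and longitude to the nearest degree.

≈ 12°S, 64°W

The haversine formula gives a central angle δ ≈ 1.845 rad (105.7°) between the endpoints. The total great-circle distance is δ·R ≈ 1.845 × 6371 ≈ 11755 km, so the target fraction is f = 3700/11755 ≈ 0.315.
Interpolate at f ≈ 0.315 with slerp weights a = sin((1−f)δ)/sin δ ≈ 0.990, b = sin(fδ)/sin δ ≈ 0.570.
p = a·p₁ + b·p₂ ≈ (0.424, -0.882, -0.207); φ = arcsin(p_z) ≈ -11.93°, λ = atan2(p_y, p_x) ≈ -64.32°.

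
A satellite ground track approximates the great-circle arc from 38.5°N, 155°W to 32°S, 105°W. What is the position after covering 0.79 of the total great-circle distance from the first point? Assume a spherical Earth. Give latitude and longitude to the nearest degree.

Convert each endpoint to a unit vector on the sphere (x = cos φ cos λ, y = cos φ sin λ, z = sin φ).
The central angle between the endpoints is δ = arccos(p₁·p₂) ≈ 1.474 rad (84.4°).
Interpolate at f = 0.79 with slerp weights a = sin((1−f)δ)/sin δ ≈ 0.306, b = sin(fδ)/sin δ ≈ 0.923.
p = a·p₁ + b·p₂ ≈ (-0.420, -0.857, -0.299); φ = arcsin(p_z) ≈ -17.37°, λ = atan2(p_y, p_x) ≈ -116.08°.

≈ 17°S, 116°W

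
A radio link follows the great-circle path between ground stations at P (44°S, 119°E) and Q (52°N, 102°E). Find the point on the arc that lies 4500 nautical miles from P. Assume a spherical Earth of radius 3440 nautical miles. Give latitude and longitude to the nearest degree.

≈ (30°N, 107°E)

Convert each endpoint to a unit vector on the sphere (x = cos φ cos λ, y = cos φ sin λ, z = sin φ).
The central angle between the endpoints is δ = arccos(p₁·p₂) ≈ 1.695 rad (97.1°). The total great-circle distance is δ·R ≈ 1.695 × 3440 ≈ 5831 nmi, so the target fraction is f = 4500/5831 ≈ 0.772.
Interpolate at f ≈ 0.772 with slerp weights a = sin((1−f)δ)/sin δ ≈ 0.380, b = sin(fδ)/sin δ ≈ 0.973.
p = a·p₁ + b·p₂ ≈ (-0.257, 0.825, 0.503); φ = arcsin(p_z) ≈ 30.18°, λ = atan2(p_y, p_x) ≈ 107.31°.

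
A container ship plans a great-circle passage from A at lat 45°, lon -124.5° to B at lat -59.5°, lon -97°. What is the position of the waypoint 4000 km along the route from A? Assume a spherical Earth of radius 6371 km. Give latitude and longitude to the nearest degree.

From cos δ = sin φ₁ sin φ₂ + cos φ₁ cos φ₂ cos Δλ, the central angle is δ ≈ 1.866 rad (106.9°). The total great-circle distance is δ·R ≈ 1.866 × 6371 ≈ 11888 km, so the target fraction is f = 4000/11888 ≈ 0.336.
Interpolate at f ≈ 0.336 with slerp weights a = sin((1−f)δ)/sin δ ≈ 0.988, b = sin(fδ)/sin δ ≈ 0.614.
p = a·p₁ + b·p₂ ≈ (-0.434, -0.885, 0.170); φ = arcsin(p_z) ≈ 9.76°, λ = atan2(p_y, p_x) ≈ -116.10°.

≈ lat 10°, lon -116°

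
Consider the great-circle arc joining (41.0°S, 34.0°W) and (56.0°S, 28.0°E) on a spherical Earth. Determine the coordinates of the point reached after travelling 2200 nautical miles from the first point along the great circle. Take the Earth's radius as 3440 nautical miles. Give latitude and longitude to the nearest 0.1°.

Convert each endpoint to a unit vector on the sphere (x = cos φ cos λ, y = cos φ sin λ, z = sin φ).
The central angle between the endpoints is δ = arccos(p₁·p₂) ≈ 0.735 rad (42.1°). The total great-circle distance is δ·R ≈ 0.735 × 3440 ≈ 2527 nmi, so the target fraction is f = 2200/2527 ≈ 0.870.
Interpolate at f ≈ 0.870 with slerp weights a = sin((1−f)δ)/sin δ ≈ 0.142, b = sin(fδ)/sin δ ≈ 0.890.
p = a·p₁ + b·p₂ ≈ (0.528, 0.174, -0.831); φ = arcsin(p_z) ≈ -56.21°, λ = atan2(p_y, p_x) ≈ 18.22°.

≈ (56.2°S, 18.2°E)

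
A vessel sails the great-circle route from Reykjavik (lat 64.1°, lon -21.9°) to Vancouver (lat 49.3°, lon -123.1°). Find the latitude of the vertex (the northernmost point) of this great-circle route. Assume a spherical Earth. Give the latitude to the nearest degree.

The great circle lies in the plane with unit normal n̂ = (p₁ × p₂)/|p₁ × p₂|.
Here n̂_z ≈ -0.359; the vertex latitude is φ_max = arccos|n̂_z| ≈ 69.0°.
Check via Clairaut: cos φ_max = |cos φ₁| · sin C = cos(64.1°)·sin(55.2°) ≈ 0.359, again giving ≈ 69.0°.

≈ 69°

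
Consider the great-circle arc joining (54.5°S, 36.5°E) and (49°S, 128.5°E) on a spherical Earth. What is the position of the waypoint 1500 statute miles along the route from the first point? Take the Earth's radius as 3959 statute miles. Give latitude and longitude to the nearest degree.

The haversine formula gives a central angle δ ≈ 0.926 rad (53.0°) between the endpoints. The total great-circle distance is δ·R ≈ 0.926 × 3959 ≈ 3666 mi, so the target fraction is f = 1500/3666 ≈ 0.409.
Interpolate at f ≈ 0.409 with slerp weights a = sin((1−f)δ)/sin δ ≈ 0.651, b = sin(fδ)/sin δ ≈ 0.463.
p = a·p₁ + b·p₂ ≈ (0.115, 0.462, -0.879); φ = arcsin(p_z) ≈ -61.54°, λ = atan2(p_y, p_x) ≈ 76.06°.

≈ (62°S, 76°E)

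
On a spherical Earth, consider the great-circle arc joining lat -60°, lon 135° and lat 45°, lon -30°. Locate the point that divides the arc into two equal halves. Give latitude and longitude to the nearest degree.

Convert each endpoint to a unit vector on the sphere (x = cos φ cos λ, y = cos φ sin λ, z = sin φ).
The central angle between the endpoints is δ = arccos(p₁·p₂) ≈ 2.837 rad (162.5°).
Interpolate at f = 1/2 with slerp weights a = sin((1−f)δ)/sin δ ≈ 3.293, b = sin(fδ)/sin δ ≈ 3.293.
p = a·p₁ + b·p₂ ≈ (0.852, 0.000, -0.523); φ = arcsin(p_z) ≈ -31.55°, λ = atan2(p_y, p_x) ≈ 0.00°.

≈ lat -32°, lon 0°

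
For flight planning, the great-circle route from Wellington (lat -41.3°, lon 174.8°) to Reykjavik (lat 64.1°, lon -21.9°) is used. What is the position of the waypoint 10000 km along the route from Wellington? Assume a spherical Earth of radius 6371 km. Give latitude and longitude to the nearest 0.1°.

Write both endpoints as unit vectors p₁, p₂ with components (cos φ cos λ, cos φ sin λ, sin φ).
The central angle between the endpoints is δ = arccos(p₁·p₂) ≈ 2.709 rad (155.2°). The total great-circle distance is δ·R ≈ 2.709 × 6371 ≈ 17261 km, so the target fraction is f = 10000/17261 ≈ 0.579.
Interpolate at f ≈ 0.579 with slerp weights a = sin((1−f)δ)/sin δ ≈ 2.169, b = sin(fδ)/sin δ ≈ 2.387.
p = a·p₁ + b·p₂ ≈ (-0.655, -0.241, 0.716); φ = arcsin(p_z) ≈ 45.72°, λ = atan2(p_y, p_x) ≈ -159.78°.

≈ lat 45.7°, lon -159.8°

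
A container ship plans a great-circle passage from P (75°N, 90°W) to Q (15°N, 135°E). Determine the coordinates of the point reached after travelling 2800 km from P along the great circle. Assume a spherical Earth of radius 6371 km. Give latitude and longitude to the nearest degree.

Write both endpoints as unit vectors p₁, p₂ with components (cos φ cos λ, cos φ sin λ, sin φ).
The central angle between the endpoints is δ = arccos(p₁·p₂) ≈ 1.498 rad (85.8°). The total great-circle distance is δ·R ≈ 1.498 × 6371 ≈ 9541 km, so the target fraction is f = 2800/9541 ≈ 0.293.
Interpolate at f ≈ 0.293 with slerp weights a = sin((1−f)δ)/sin δ ≈ 0.874, b = sin(fδ)/sin δ ≈ 0.427.
p = a·p₁ + b·p₂ ≈ (-0.291, 0.065, 0.954); φ = arcsin(p_z) ≈ 72.63°, λ = atan2(p_y, p_x) ≈ 167.38°.

≈ (73°N, 167°E)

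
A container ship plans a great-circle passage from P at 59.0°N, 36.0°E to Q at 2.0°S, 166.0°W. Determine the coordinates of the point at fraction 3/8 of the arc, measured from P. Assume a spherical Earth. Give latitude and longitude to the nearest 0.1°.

≈ 69.0°N, 156.9°E

The haversine formula gives a central angle δ ≈ 2.103 rad (120.5°) between the endpoints.
Interpolate at f = 3/8 with slerp weights a = sin((1−f)δ)/sin δ ≈ 1.122, b = sin(fδ)/sin δ ≈ 0.823.
p = a·p₁ + b·p₂ ≈ (-0.330, 0.141, 0.933); φ = arcsin(p_z) ≈ 68.95°, λ = atan2(p_y, p_x) ≈ 156.92°.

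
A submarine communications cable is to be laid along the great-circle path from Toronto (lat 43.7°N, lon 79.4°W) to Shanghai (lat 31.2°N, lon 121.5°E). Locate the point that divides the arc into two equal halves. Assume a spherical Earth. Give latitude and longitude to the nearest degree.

Convert each endpoint to a unit vector on the sphere (x = cos φ cos λ, y = cos φ sin λ, z = sin φ).
The central angle between the endpoints is δ = arccos(p₁·p₂) ≈ 1.792 rad (102.7°).
Interpolate at f = 1/2 with slerp weights a = sin((1−f)δ)/sin δ ≈ 0.801, b = sin(fδ)/sin δ ≈ 0.801.
p = a·p₁ + b·p₂ ≈ (-0.251, 0.015, 0.968); φ = arcsin(p_z) ≈ 75.42°, λ = atan2(p_y, p_x) ≈ 176.59°.

≈ lat 75°N, lon 177°E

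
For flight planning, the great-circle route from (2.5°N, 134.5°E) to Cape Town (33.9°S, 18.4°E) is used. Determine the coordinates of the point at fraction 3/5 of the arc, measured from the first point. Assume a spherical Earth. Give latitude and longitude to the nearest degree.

≈ (32°S, 73°E)

Write both endpoints as unit vectors p₁, p₂ with components (cos φ cos λ, cos φ sin λ, sin φ).
The central angle between the endpoints is δ = arccos(p₁·p₂) ≈ 1.970 rad (112.9°).
Interpolate at f = 3/5 with slerp weights a = sin((1−f)δ)/sin δ ≈ 0.770, b = sin(fδ)/sin δ ≈ 1.005.
p = a·p₁ + b·p₂ ≈ (0.252, 0.812, -0.527); φ = arcsin(p_z) ≈ -31.79°, λ = atan2(p_y, p_x) ≈ 72.74°.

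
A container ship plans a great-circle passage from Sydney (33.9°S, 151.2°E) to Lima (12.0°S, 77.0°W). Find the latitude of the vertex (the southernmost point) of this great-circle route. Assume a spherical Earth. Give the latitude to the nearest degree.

The great circle lies in the plane with unit normal n̂ = (p₁ × p₂)/|p₁ × p₂|.
Here n̂_z ≈ +0.669; the vertex latitude is φ_max = arccos|n̂_z| ≈ 48.0°.
Check via Clairaut: cos φ_max = |cos φ₁| · sin C = cos(33.9°)·sin(126.3°) ≈ 0.669, again giving ≈ 48.0°.

≈ 48°S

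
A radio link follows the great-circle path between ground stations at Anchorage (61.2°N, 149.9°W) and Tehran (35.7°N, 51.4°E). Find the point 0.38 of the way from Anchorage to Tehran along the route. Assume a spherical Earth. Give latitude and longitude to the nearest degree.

Convert each endpoint to a unit vector on the sphere (x = cos φ cos λ, y = cos φ sin λ, z = sin φ).
The central angle between the endpoints is δ = arccos(p₁·p₂) ≈ 1.423 rad (81.6°).
Interpolate at f = 0.38 with slerp weights a = sin((1−f)δ)/sin δ ≈ 0.781, b = sin(fδ)/sin δ ≈ 0.521.
p = a·p₁ + b·p₂ ≈ (-0.062, 0.142, 0.988); φ = arcsin(p_z) ≈ 81.11°, λ = atan2(p_y, p_x) ≈ 113.53°.

≈ 81°N, 114°E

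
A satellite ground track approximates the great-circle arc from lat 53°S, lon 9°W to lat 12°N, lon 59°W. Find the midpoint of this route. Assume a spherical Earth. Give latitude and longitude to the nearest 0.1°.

Write both endpoints as unit vectors p₁, p₂ with components (cos φ cos λ, cos φ sin λ, sin φ).
The central angle between the endpoints is δ = arccos(p₁·p₂) ≈ 1.357 rad (77.7°).
Interpolate at f = 1/2 with slerp weights a = sin((1−f)δ)/sin δ ≈ 0.642, b = sin(fδ)/sin δ ≈ 0.642.
p = a·p₁ + b·p₂ ≈ (0.705, -0.599, -0.379); φ = arcsin(p_z) ≈ -22.29°, λ = atan2(p_y, p_x) ≈ -40.34°.

≈ lat 22.3°S, lon 40.3°W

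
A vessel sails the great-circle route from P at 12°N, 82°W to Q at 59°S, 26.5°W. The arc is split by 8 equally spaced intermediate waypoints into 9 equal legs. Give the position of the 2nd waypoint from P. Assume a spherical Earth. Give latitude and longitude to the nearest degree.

The haversine formula gives a central angle δ ≈ 1.463 rad (83.9°) between the endpoints.
Interpolate at f = 2/9 with slerp weights a = sin((1−f)δ)/sin δ ≈ 0.913, b = sin(fδ)/sin δ ≈ 0.321.
p = a·p₁ + b·p₂ ≈ (0.272, -0.958, -0.086); φ = arcsin(p_z) ≈ -4.91°, λ = atan2(p_y, p_x) ≈ -74.13°.

≈ 5°S, 74°W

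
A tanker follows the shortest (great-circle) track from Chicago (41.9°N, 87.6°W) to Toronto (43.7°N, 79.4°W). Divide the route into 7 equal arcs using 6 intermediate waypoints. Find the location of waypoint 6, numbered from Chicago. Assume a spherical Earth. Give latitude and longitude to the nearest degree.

The haversine formula gives a central angle δ ≈ 0.110 rad (6.3°) between the endpoints.
Interpolate at f = 6/7 with slerp weights a = sin((1−f)δ)/sin δ ≈ 0.143, b = sin(fδ)/sin δ ≈ 0.858.
p = a·p₁ + b·p₂ ≈ (0.119, -0.716, 0.688); φ = arcsin(p_z) ≈ 43.48°, λ = atan2(p_y, p_x) ≈ -80.60°.

≈ 43°N, 81°W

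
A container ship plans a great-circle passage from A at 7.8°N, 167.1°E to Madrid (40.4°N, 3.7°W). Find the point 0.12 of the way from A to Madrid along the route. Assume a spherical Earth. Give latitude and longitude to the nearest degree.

≈ 23°N, 164°E

Write both endpoints as unit vectors p₁, p₂ with components (cos φ cos λ, cos φ sin λ, sin φ).
The central angle between the endpoints is δ = arccos(p₁·p₂) ≈ 2.287 rad (131.1°).
Interpolate at f = 0.12 with slerp weights a = sin((1−f)δ)/sin δ ≈ 1.199, b = sin(fδ)/sin δ ≈ 0.359.
p = a·p₁ + b·p₂ ≈ (-0.884, 0.247, 0.396); φ = arcsin(p_z) ≈ 23.31°, λ = atan2(p_y, p_x) ≈ 164.37°.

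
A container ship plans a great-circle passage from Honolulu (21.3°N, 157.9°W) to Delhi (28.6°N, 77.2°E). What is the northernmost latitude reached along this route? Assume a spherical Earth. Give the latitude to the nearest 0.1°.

The great circle lies in the plane with unit normal n̂ = (p₁ × p₂)/|p₁ × p₂|.
Here n̂_z ≈ -0.702; the vertex latitude is φ_max = arccos|n̂_z| ≈ 45.4°.
Check via Clairaut: cos φ_max = |cos φ₁| · sin C = cos(21.3°)·sin(48.9°) ≈ 0.702, again giving ≈ 45.4°.

≈ 45.4°N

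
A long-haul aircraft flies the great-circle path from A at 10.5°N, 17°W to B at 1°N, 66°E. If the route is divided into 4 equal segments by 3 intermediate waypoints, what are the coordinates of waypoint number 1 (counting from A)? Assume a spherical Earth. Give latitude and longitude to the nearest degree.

Write both endpoints as unit vectors p₁, p₂ with components (cos φ cos λ, cos φ sin λ, sin φ).
The central angle between the endpoints is δ = arccos(p₁·p₂) ≈ 1.447 rad (82.9°).
Interpolate at f = 1/4 with slerp weights a = sin((1−f)δ)/sin δ ≈ 0.891, b = sin(fδ)/sin δ ≈ 0.357.
p = a·p₁ + b·p₂ ≈ (0.983, 0.070, 0.169); φ = arcsin(p_z) ≈ 9.71°, λ = atan2(p_y, p_x) ≈ 4.05°.

≈ 10°N, 4°E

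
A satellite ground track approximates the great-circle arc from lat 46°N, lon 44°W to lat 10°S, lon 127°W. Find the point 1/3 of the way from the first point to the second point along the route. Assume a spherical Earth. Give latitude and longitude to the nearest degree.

Write both endpoints as unit vectors p₁, p₂ with components (cos φ cos λ, cos φ sin λ, sin φ).
The central angle between the endpoints is δ = arccos(p₁·p₂) ≈ 1.612 rad (92.4°).
Interpolate at f = 1/3 with slerp weights a = sin((1−f)δ)/sin δ ≈ 0.880, b = sin(fδ)/sin δ ≈ 0.512.
p = a·p₁ + b·p₂ ≈ (0.136, -0.828, 0.544); φ = arcsin(p_z) ≈ 32.97°, λ = atan2(p_y, p_x) ≈ -80.66°.

≈ lat 33°N, lon 81°W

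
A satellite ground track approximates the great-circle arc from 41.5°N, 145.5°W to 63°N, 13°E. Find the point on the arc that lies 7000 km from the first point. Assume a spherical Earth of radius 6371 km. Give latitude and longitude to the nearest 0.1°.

Convert each endpoint to a unit vector on the sphere (x = cos φ cos λ, y = cos φ sin λ, z = sin φ).
The central angle between the endpoints is δ = arccos(p₁·p₂) ≈ 1.293 rad (74.1°). The total great-circle distance is δ·R ≈ 1.293 × 6371 ≈ 8239 km, so the target fraction is f = 7000/8239 ≈ 0.850.
Interpolate at f ≈ 0.850 with slerp weights a = sin((1−f)δ)/sin δ ≈ 0.201, b = sin(fδ)/sin δ ≈ 0.926.
p = a·p₁ + b·p₂ ≈ (0.286, 0.009, 0.958); φ = arcsin(p_z) ≈ 73.39°, λ = atan2(p_y, p_x) ≈ 1.87°.

≈ 73.4°N, 1.9°E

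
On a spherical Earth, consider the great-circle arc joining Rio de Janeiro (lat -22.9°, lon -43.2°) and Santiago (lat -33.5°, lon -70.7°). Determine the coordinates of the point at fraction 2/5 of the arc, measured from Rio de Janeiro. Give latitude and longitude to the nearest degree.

From cos δ = sin φ₁ sin φ₂ + cos φ₁ cos φ₂ cos Δλ, the central angle is δ ≈ 0.460 rad (26.3°).
Interpolate at f = 2/5 with slerp weights a = sin((1−f)δ)/sin δ ≈ 0.614, b = sin(fδ)/sin δ ≈ 0.412.
p = a·p₁ + b·p₂ ≈ (0.526, -0.711, -0.466); φ = arcsin(p_z) ≈ -27.80°, λ = atan2(p_y, p_x) ≈ -53.53°.

≈ lat -28°, lon -54°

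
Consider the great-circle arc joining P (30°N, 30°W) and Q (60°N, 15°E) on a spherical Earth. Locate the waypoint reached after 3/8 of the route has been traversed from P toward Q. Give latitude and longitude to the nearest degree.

Write both endpoints as unit vectors p₁, p₂ with components (cos φ cos λ, cos φ sin λ, sin φ).
The central angle between the endpoints is δ = arccos(p₁·p₂) ≈ 0.739 rad (42.3°).
Interpolate at f = 3/8 with slerp weights a = sin((1−f)δ)/sin δ ≈ 0.662, b = sin(fδ)/sin δ ≈ 0.406.
p = a·p₁ + b·p₂ ≈ (0.692, -0.234, 0.683); φ = arcsin(p_z) ≈ 43.04°, λ = atan2(p_y, p_x) ≈ -18.67°.

≈ (43°N, 19°W)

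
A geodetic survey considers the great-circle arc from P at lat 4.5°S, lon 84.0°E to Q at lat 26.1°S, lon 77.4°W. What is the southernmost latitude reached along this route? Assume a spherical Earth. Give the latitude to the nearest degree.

≈ 61°S

The great circle lies in the plane with unit normal n̂ = (p₁ × p₂)/|p₁ × p₂|.
Here n̂_z ≈ -0.492; the vertex latitude is φ_max = arccos|n̂_z| ≈ 60.6°.
Check via Clairaut: cos φ_max = |cos φ₁| · sin C = cos(4.5°)·sin(150.5°) ≈ 0.492, again giving ≈ 60.6°.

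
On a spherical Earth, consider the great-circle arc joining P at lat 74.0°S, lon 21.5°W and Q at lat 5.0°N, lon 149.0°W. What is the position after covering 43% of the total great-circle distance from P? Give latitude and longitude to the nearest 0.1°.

≈ lat 52.4°S, lon 130.4°W

Write both endpoints as unit vectors p₁, p₂ with components (cos φ cos λ, cos φ sin λ, sin φ).
The central angle between the endpoints is δ = arccos(p₁·p₂) ≈ 1.824 rad (104.5°).
Interpolate at f = 0.43 with slerp weights a = sin((1−f)δ)/sin δ ≈ 0.891, b = sin(fδ)/sin δ ≈ 0.730.
p = a·p₁ + b·p₂ ≈ (-0.395, -0.464, -0.793); φ = arcsin(p_z) ≈ -52.44°, λ = atan2(p_y, p_x) ≈ -130.36°.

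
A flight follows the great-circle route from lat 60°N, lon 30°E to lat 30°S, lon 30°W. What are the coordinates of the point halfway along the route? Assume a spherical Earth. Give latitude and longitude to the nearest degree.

Convert each endpoint to a unit vector on the sphere (x = cos φ cos λ, y = cos φ sin λ, z = sin φ).
The central angle between the endpoints is δ = arccos(p₁·p₂) ≈ 1.789 rad (102.5°).
Interpolate at f = 1/2 with slerp weights a = sin((1−f)δ)/sin δ ≈ 0.799, b = sin(fδ)/sin δ ≈ 0.799.
p = a·p₁ + b·p₂ ≈ (0.945, -0.146, 0.292); φ = arcsin(p_z) ≈ 17.00°, λ = atan2(p_y, p_x) ≈ -8.79°.

≈ lat 17°N, lon 9°W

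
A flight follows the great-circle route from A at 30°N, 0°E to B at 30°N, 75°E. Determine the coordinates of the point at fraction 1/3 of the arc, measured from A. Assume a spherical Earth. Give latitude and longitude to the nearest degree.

≈ 35°N, 24°E

Write both endpoints as unit vectors p₁, p₂ with components (cos φ cos λ, cos φ sin λ, sin φ).
The central angle between the endpoints is δ = arccos(p₁·p₂) ≈ 1.111 rad (63.6°).
Interpolate at f = 1/3 with slerp weights a = sin((1−f)δ)/sin δ ≈ 0.753, b = sin(fδ)/sin δ ≈ 0.404.
p = a·p₁ + b·p₂ ≈ (0.743, 0.338, 0.578); φ = arcsin(p_z) ≈ 35.34°, λ = atan2(p_y, p_x) ≈ 24.46°.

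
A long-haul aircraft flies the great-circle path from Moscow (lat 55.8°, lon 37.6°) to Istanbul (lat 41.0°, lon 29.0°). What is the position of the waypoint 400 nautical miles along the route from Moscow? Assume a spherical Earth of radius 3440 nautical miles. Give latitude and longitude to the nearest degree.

≈ lat 50°, lon 33°

Convert each endpoint to a unit vector on the sphere (x = cos φ cos λ, y = cos φ sin λ, z = sin φ).
The central angle between the endpoints is δ = arccos(p₁·p₂) ≈ 0.276 rad (15.8°). The total great-circle distance is δ·R ≈ 0.276 × 3440 ≈ 951 nmi, so the target fraction is f = 400/951 ≈ 0.421.
Interpolate at f ≈ 0.421 with slerp weights a = sin((1−f)δ)/sin δ ≈ 0.584, b = sin(fδ)/sin δ ≈ 0.425.
p = a·p₁ + b·p₂ ≈ (0.541, 0.356, 0.762); φ = arcsin(p_z) ≈ 49.65°, λ = atan2(p_y, p_x) ≈ 33.35°.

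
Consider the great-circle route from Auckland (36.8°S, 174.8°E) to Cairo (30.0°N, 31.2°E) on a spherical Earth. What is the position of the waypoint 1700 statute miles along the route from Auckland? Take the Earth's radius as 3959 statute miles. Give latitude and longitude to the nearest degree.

≈ 34°S, 145°E

From cos δ = sin φ₁ sin φ₂ + cos φ₁ cos φ₂ cos Δλ, the central angle is δ ≈ 2.602 rad (149.1°). The total great-circle distance is δ·R ≈ 2.602 × 3959 ≈ 10299 mi, so the target fraction is f = 1700/10299 ≈ 0.165.
Interpolate at f ≈ 0.165 with slerp weights a = sin((1−f)δ)/sin δ ≈ 1.604, b = sin(fδ)/sin δ ≈ 0.810.
p = a·p₁ + b·p₂ ≈ (-0.679, 0.480, -0.556); φ = arcsin(p_z) ≈ -33.76°, λ = atan2(p_y, p_x) ≈ 144.77°.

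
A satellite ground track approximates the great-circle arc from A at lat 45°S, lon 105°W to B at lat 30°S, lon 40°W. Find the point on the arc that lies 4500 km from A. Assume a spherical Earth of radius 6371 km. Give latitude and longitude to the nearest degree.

From cos δ = sin φ₁ sin φ₂ + cos φ₁ cos φ₂ cos Δλ, the central angle is δ ≈ 0.912 rad (52.2°). The total great-circle distance is δ·R ≈ 0.912 × 6371 ≈ 5809 km, so the target fraction is f = 4500/5809 ≈ 0.775.
Interpolate at f ≈ 0.775 with slerp weights a = sin((1−f)δ)/sin δ ≈ 0.258, b = sin(fδ)/sin δ ≈ 0.821.
p = a·p₁ + b·p₂ ≈ (0.497, -0.633, -0.593); φ = arcsin(p_z) ≈ -36.37°, λ = atan2(p_y, p_x) ≈ -51.85°.

≈ lat 36°S, lon 52°W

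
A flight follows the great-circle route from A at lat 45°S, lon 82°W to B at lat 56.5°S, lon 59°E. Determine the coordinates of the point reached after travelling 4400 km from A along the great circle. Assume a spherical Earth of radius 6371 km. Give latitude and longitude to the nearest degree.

The haversine formula gives a central angle δ ≈ 1.280 rad (73.4°) between the endpoints. The total great-circle distance is δ·R ≈ 1.280 × 6371 ≈ 8157 km, so the target fraction is f = 4400/8157 ≈ 0.539.
Interpolate at f ≈ 0.539 with slerp weights a = sin((1−f)δ)/sin δ ≈ 0.580, b = sin(fδ)/sin δ ≈ 0.665.
p = a·p₁ + b·p₂ ≈ (0.246, -0.092, -0.965); φ = arcsin(p_z) ≈ -74.77°, λ = atan2(p_y, p_x) ≈ -20.48°.

≈ lat 75°S, lon 20°W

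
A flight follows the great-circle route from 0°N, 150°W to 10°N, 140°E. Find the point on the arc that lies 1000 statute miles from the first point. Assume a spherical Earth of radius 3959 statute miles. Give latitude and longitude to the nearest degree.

Write both endpoints as unit vectors p₁, p₂ with components (cos φ cos λ, cos φ sin λ, sin φ).
The central angle between the endpoints is δ = arccos(p₁·p₂) ≈ 1.227 rad (70.3°). The total great-circle distance is δ·R ≈ 1.227 × 3959 ≈ 4859 mi, so the target fraction is f = 1000/4859 ≈ 0.206.
Interpolate at f ≈ 0.206 with slerp weights a = sin((1−f)δ)/sin δ ≈ 0.879, b = sin(fδ)/sin δ ≈ 0.265.
p = a·p₁ + b·p₂ ≈ (-0.961, -0.271, 0.046); φ = arcsin(p_z) ≈ 2.64°, λ = atan2(p_y, p_x) ≈ -164.23°.

≈ 3°N, 164°W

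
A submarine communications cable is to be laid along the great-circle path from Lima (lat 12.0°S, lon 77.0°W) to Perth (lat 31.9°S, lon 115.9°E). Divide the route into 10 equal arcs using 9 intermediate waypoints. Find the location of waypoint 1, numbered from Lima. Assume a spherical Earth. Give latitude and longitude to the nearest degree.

≈ lat 25°S, lon 81°W

Write both endpoints as unit vectors p₁, p₂ with components (cos φ cos λ, cos φ sin λ, sin φ).
The central angle between the endpoints is δ = arccos(p₁·p₂) ≈ 2.346 rad (134.4°).
Interpolate at f = 1/10 with slerp weights a = sin((1−f)δ)/sin δ ≈ 1.200, b = sin(fδ)/sin δ ≈ 0.325.
p = a·p₁ + b·p₂ ≈ (0.143, -0.895, -0.421); φ = arcsin(p_z) ≈ -24.92°, λ = atan2(p_y, p_x) ≈ -80.90°.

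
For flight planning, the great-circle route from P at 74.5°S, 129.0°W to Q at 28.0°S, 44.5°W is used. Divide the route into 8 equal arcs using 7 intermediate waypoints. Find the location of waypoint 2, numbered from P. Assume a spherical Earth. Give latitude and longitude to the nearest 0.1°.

≈ 68.8°S, 81.7°W

The haversine formula gives a central angle δ ≈ 1.076 rad (61.6°) between the endpoints.
Interpolate at f = 2/8 with slerp weights a = sin((1−f)δ)/sin δ ≈ 0.821, b = sin(fδ)/sin δ ≈ 0.302.
p = a·p₁ + b·p₂ ≈ (0.052, -0.357, -0.933); φ = arcsin(p_z) ≈ -68.83°, λ = atan2(p_y, p_x) ≈ -81.69°.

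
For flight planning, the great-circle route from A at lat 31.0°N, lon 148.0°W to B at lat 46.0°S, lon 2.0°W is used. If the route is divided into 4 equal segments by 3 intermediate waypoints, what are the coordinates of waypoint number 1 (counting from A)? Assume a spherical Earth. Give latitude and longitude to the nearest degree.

From cos δ = sin φ₁ sin φ₂ + cos φ₁ cos φ₂ cos Δλ, the central angle is δ ≈ 2.614 rad (149.8°).
Interpolate at f = 1/4 with slerp weights a = sin((1−f)δ)/sin δ ≈ 1.838, b = sin(fδ)/sin δ ≈ 1.208.
p = a·p₁ + b·p₂ ≈ (-0.497, -0.864, 0.078); φ = arcsin(p_z) ≈ 4.45°, λ = atan2(p_y, p_x) ≈ -119.92°.

≈ lat 4°N, lon 120°W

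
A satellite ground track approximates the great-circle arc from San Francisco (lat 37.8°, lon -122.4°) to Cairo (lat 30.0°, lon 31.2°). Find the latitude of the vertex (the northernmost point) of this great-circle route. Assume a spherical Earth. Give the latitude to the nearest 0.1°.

≈ 71.4°

The great circle lies in the plane with unit normal n̂ = (p₁ × p₂)/|p₁ × p₂|.
Here n̂_z ≈ +0.320; the vertex latitude is φ_max = arccos|n̂_z| ≈ 71.4°.
Check via Clairaut: cos φ_max = |cos φ₁| · sin C = cos(37.8°)·sin(23.9°) ≈ 0.320, again giving ≈ 71.4°.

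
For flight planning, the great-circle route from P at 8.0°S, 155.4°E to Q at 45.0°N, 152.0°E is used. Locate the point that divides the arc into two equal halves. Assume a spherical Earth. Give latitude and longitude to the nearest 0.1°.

Write both endpoints as unit vectors p₁, p₂ with components (cos φ cos λ, cos φ sin λ, sin φ).
The central angle between the endpoints is δ = arccos(p₁·p₂) ≈ 0.927 rad (53.1°).
Interpolate at f = 1/2 with slerp weights a = sin((1−f)δ)/sin δ ≈ 0.559, b = sin(fδ)/sin δ ≈ 0.559.
p = a·p₁ + b·p₂ ≈ (-0.852, 0.416, 0.317); φ = arcsin(p_z) ≈ 18.51°, λ = atan2(p_y, p_x) ≈ 153.98°.

≈ 18.5°N, 154.0°E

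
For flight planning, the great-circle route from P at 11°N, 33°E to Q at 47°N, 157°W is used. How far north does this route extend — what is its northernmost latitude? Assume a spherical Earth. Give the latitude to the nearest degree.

The great circle lies in the plane with unit normal n̂ = (p₁ × p₂)/|p₁ × p₂|.
Here n̂_z ≈ +0.136; the vertex latitude is φ_max = arccos|n̂_z| ≈ 82.2°.
Check via Clairaut: cos φ_max = |cos φ₁| · sin C = cos(11.0°)·sin(8.0°) ≈ 0.136, again giving ≈ 82.2°.

≈ 82°N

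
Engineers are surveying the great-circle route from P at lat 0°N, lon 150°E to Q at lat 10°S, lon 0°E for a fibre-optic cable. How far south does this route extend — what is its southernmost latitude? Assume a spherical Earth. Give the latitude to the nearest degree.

The great circle lies in the plane with unit normal n̂ = (p₁ × p₂)/|p₁ × p₂|.
Here n̂_z ≈ -0.943; the vertex latitude is φ_max = arccos|n̂_z| ≈ 19.4°.
Check via Clairaut: cos φ_max = |cos φ₁| · sin C = cos(0.0°)·sin(109.4°) ≈ 0.943, again giving ≈ 19.4°.

≈ 19°S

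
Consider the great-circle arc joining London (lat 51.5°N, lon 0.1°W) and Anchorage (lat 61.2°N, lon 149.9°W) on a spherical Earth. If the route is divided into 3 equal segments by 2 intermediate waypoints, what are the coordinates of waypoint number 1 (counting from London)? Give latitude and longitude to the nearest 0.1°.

≈ lat 71.5°N, lon 18.2°W

Write both endpoints as unit vectors p₁, p₂ with components (cos φ cos λ, cos φ sin λ, sin φ).
The central angle between the endpoints is δ = arccos(p₁·p₂) ≈ 1.130 rad (64.7°).
Interpolate at f = 1/3 with slerp weights a = sin((1−f)δ)/sin δ ≈ 0.756, b = sin(fδ)/sin δ ≈ 0.407.
p = a·p₁ + b·p₂ ≈ (0.301, -0.099, 0.948); φ = arcsin(p_z) ≈ 71.51°, λ = atan2(p_y, p_x) ≈ -18.20°.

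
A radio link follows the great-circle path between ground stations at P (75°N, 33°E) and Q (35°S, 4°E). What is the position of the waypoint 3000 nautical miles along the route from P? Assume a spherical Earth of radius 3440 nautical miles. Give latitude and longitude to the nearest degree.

The haversine formula gives a central angle δ ≈ 1.948 rad (111.6°) between the endpoints. The total great-circle distance is δ·R ≈ 1.948 × 3440 ≈ 6702 nmi, so the target fraction is f = 3000/6702 ≈ 0.448.
Interpolate at f ≈ 0.448 with slerp weights a = sin((1−f)δ)/sin δ ≈ 0.947, b = sin(fδ)/sin δ ≈ 0.824.
p = a·p₁ + b·p₂ ≈ (0.879, 0.181, 0.442); φ = arcsin(p_z) ≈ 26.24°, λ = atan2(p_y, p_x) ≈ 11.61°.

≈ (26°N, 12°E)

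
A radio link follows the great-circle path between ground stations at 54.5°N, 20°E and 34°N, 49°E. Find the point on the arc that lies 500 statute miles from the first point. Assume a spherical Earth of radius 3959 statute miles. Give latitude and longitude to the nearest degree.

Write both endpoints as unit vectors p₁, p₂ with components (cos φ cos λ, cos φ sin λ, sin φ).
The central angle between the endpoints is δ = arccos(p₁·p₂) ≈ 0.503 rad (28.8°). The total great-circle distance is δ·R ≈ 0.503 × 3959 ≈ 1990 mi, so the target fraction is f = 500/1990 ≈ 0.251.
Interpolate at f ≈ 0.251 with slerp weights a = sin((1−f)δ)/sin δ ≈ 0.763, b = sin(fδ)/sin δ ≈ 0.261.
p = a·p₁ + b·p₂ ≈ (0.559, 0.315, 0.767); φ = arcsin(p_z) ≈ 50.11°, λ = atan2(p_y, p_x) ≈ 29.43°.

≈ 50°N, 29°E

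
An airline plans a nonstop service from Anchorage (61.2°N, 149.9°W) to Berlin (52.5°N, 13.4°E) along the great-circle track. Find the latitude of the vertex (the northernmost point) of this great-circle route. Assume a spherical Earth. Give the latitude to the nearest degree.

≈ 85°N

The great circle lies in the plane with unit normal n̂ = (p₁ × p₂)/|p₁ × p₂|.
Here n̂_z ≈ +0.093; the vertex latitude is φ_max = arccos|n̂_z| ≈ 84.7°.
Check via Clairaut: cos φ_max = |cos φ₁| · sin C = cos(61.2°)·sin(11.1°) ≈ 0.093, again giving ≈ 84.7°.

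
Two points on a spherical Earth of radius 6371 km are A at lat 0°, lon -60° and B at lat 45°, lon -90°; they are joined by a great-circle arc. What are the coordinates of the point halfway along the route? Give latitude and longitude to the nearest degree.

Write both endpoints as unit vectors p₁, p₂ with components (cos φ cos λ, cos φ sin λ, sin φ).
The central angle between the endpoints is δ = arccos(p₁·p₂) ≈ 0.912 rad (52.2°).
Interpolate at f = 1/2 with slerp weights a = sin((1−f)δ)/sin δ ≈ 0.557, b = sin(fδ)/sin δ ≈ 0.557.
p = a·p₁ + b·p₂ ≈ (0.278, -0.876, 0.394); φ = arcsin(p_z) ≈ 23.19°, λ = atan2(p_y, p_x) ≈ -72.37°.

≈ lat 23°, lon -72°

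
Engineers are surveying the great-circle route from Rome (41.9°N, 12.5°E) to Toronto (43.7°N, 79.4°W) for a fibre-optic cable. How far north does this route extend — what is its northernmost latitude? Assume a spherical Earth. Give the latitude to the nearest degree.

The great circle lies in the plane with unit normal n̂ = (p₁ × p₂)/|p₁ × p₂|.
Here n̂_z ≈ -0.600; the vertex latitude is φ_max = arccos|n̂_z| ≈ 53.1°.

≈ 53°N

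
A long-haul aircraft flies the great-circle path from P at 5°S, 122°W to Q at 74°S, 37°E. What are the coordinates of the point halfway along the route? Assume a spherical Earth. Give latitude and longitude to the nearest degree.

≈ 55°S, 114°W

Write both endpoints as unit vectors p₁, p₂ with components (cos φ cos λ, cos φ sin λ, sin φ).
The central angle between the endpoints is δ = arccos(p₁·p₂) ≈ 1.744 rad (99.9°).
Interpolate at f = 1/2 with slerp weights a = sin((1−f)δ)/sin δ ≈ 0.777, b = sin(fδ)/sin δ ≈ 0.777.
p = a·p₁ + b·p₂ ≈ (-0.239, -0.528, -0.815); φ = arcsin(p_z) ≈ -54.59°, λ = atan2(p_y, p_x) ≈ -114.39°.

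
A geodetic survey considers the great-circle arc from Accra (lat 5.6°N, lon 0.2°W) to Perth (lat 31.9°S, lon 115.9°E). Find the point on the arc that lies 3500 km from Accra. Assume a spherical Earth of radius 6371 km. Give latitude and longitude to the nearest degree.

≈ lat 11°S, lon 26°E

From cos δ = sin φ₁ sin φ₂ + cos φ₁ cos φ₂ cos Δλ, the central angle is δ ≈ 2.008 rad (115.0°). The total great-circle distance is δ·R ≈ 2.008 × 6371 ≈ 12792 km, so the target fraction is f = 3500/12792 ≈ 0.274.
Interpolate at f ≈ 0.274 with slerp weights a = sin((1−f)δ)/sin δ ≈ 1.097, b = sin(fδ)/sin δ ≈ 0.576.
p = a·p₁ + b·p₂ ≈ (0.878, 0.436, -0.198); φ = arcsin(p_z) ≈ -11.39°, λ = atan2(p_y, p_x) ≈ 26.43°.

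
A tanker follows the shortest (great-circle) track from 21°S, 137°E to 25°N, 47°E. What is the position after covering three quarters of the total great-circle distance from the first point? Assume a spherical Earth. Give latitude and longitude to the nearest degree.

From cos δ = sin φ₁ sin φ₂ + cos φ₁ cos φ₂ cos Δλ, the central angle is δ ≈ 1.723 rad (98.7°).
Interpolate at f = 3/4 with slerp weights a = sin((1−f)δ)/sin δ ≈ 0.422, b = sin(fδ)/sin δ ≈ 0.973.
p = a·p₁ + b·p₂ ≈ (0.313, 0.914, 0.260); φ = arcsin(p_z) ≈ 15.05°, λ = atan2(p_y, p_x) ≈ 71.10°.

≈ 15°N, 71°E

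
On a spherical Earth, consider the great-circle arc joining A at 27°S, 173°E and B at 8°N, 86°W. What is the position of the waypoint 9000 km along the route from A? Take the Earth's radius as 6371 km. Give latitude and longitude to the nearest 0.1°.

Write both endpoints as unit vectors p₁, p₂ with components (cos φ cos λ, cos φ sin λ, sin φ).
The central angle between the endpoints is δ = arccos(p₁·p₂) ≈ 1.804 rad (103.4°). The total great-circle distance is δ·R ≈ 1.804 × 6371 ≈ 11496 km, so the target fraction is f = 9000/11496 ≈ 0.783.
Interpolate at f ≈ 0.783 with slerp weights a = sin((1−f)δ)/sin δ ≈ 0.393, b = sin(fδ)/sin δ ≈ 1.015.
p = a·p₁ + b·p₂ ≈ (-0.277, -0.960, -0.037); φ = arcsin(p_z) ≈ -2.12°, λ = atan2(p_y, p_x) ≈ -106.09°.

≈ 2.1°S, 106.1°W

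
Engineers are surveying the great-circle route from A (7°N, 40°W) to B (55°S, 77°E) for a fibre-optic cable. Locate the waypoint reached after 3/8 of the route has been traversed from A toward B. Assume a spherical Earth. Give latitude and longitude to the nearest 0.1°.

≈ (27.4°S, 15.8°W)

From cos δ = sin φ₁ sin φ₂ + cos φ₁ cos φ₂ cos Δλ, the central angle is δ ≈ 1.937 rad (111.0°).
Interpolate at f = 3/8 with slerp weights a = sin((1−f)δ)/sin δ ≈ 1.002, b = sin(fδ)/sin δ ≈ 0.711.
p = a·p₁ + b·p₂ ≈ (0.854, -0.242, -0.461); φ = arcsin(p_z) ≈ -27.43°, λ = atan2(p_y, p_x) ≈ -15.82°.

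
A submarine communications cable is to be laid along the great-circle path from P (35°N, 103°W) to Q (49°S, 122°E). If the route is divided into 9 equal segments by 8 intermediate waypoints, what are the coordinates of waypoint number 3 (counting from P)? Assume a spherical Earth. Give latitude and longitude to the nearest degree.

≈ (1°N, 139°W)

Write both endpoints as unit vectors p₁, p₂ with components (cos φ cos λ, cos φ sin λ, sin φ).
The central angle between the endpoints is δ = arccos(p₁·p₂) ≈ 2.520 rad (144.4°).
Interpolate at f = 3/9 with slerp weights a = sin((1−f)δ)/sin δ ≈ 1.707, b = sin(fδ)/sin δ ≈ 1.279.
p = a·p₁ + b·p₂ ≈ (-0.759, -0.651, 0.014); φ = arcsin(p_z) ≈ 0.81°, λ = atan2(p_y, p_x) ≈ -139.38°.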